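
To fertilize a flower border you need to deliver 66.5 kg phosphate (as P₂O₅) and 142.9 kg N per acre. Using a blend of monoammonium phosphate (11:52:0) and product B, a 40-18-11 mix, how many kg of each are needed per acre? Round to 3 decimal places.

Let a = kg of monoammonium phosphate, b = kg of product B (per acre).
P₂O₅: 0.52·a + 0.18·b = 66.5
N: 0.11·a + 0.4·b = 142.9
Solving simultaneously: a = 4.66525, b = 355.9671.

4.665 kg monoammonium phosphate, 355.967 kg product B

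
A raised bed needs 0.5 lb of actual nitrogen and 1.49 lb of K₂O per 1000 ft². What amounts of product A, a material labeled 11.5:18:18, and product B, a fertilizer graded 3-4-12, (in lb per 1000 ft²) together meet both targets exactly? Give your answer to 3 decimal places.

1.821 lb product A, 9.685 lb product B

Per-1000 ft² balance (a = product A, b = product B):
N: 0.115·a + 0.03·b = 0.5
K₂O: 0.18·a + 0.12·b = 1.49
Eliminate b: (row1) − 0.03/0.12·(row2) → 0.07·a = 0.1275, so a = 1.82143.
Then b = (1.49 − 0.18·1.82143) / 0.12 = 9.68452.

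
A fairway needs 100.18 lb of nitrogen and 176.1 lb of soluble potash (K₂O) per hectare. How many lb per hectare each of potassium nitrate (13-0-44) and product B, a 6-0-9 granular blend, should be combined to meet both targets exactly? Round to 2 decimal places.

Let a = lb of potassium nitrate, b = lb of product B (per hectare).
N: 0.13·a + 0.06·b = 100.18
K₂O: 0.44·a + 0.09·b = 176.1
Eliminate a: (row1) − 0.13/0.44·(row2) → 0.0334091·b = 48.1505, so b = 1441.238.
Back-substitute: a = (100.18 − 0.06·1441.238) / 0.13 = 105.429.

105.43 lb potassium nitrate, 1441.24 lb product B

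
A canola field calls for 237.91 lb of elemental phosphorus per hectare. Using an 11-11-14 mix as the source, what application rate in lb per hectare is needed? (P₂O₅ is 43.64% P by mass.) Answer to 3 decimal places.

4956.045 lb of product per hectare

As P₂O₅: 237.91 / 0.4364 = 545.165 lb per hectare.
Product per hectare = 545.165 / 11% = 4956.0453 lb.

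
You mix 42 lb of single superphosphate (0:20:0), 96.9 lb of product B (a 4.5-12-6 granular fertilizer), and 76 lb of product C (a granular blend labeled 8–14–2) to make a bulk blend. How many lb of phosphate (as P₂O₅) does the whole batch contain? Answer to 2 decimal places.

P₂O₅ mass = 20%×42 + 12%×96.9 + 14%×76 = 30.668 lb.

30.67 lb P₂O₅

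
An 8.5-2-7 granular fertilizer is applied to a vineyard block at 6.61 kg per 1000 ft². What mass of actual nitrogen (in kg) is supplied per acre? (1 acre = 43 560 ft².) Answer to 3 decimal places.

24.474 kg N per acre

nitrogen per 1000 ft² = 6.61 × 8.5% = 0.56185 kg.
Convert to per acre: 0.56185 × 43.56 = 24.4742 kg.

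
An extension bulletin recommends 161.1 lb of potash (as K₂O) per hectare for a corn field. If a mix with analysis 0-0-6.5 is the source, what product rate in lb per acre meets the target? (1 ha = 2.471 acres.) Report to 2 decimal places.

1003.02 lb of product per acre

Product per hectare = 161.1 / 6.5% = 2478.46 lb.
Convert to per acre: 2478.46 × 0.404694 = 1003.0196 lb.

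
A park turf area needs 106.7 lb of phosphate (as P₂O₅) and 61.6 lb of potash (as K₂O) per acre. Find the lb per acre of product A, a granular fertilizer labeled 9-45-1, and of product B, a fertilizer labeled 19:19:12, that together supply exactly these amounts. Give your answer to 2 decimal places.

21.11 lb product A, 511.57 lb product B

With a, b = lb per acre of product A and product B:
P₂O₅: 0.45·a + 0.19·b = 106.7
K₂O: 0.01·a + 0.12·b = 61.6
Eliminate b: (row1) − 0.19/0.12·(row2) → 0.434167·a = 9.16667, so a = 21.1132.
Then b = (61.6 − 0.01·21.1132) / 0.12 = 511.574.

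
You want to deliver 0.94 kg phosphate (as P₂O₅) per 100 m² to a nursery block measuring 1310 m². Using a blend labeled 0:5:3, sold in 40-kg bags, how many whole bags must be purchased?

Product per 100 m² = 0.94 / 5% = 18.8 kg.
Total product = 18.8 × 1310 / 100 = 246.28 kg.
Bags = ⌈246.28 / 40⌉ = 7.

7 bags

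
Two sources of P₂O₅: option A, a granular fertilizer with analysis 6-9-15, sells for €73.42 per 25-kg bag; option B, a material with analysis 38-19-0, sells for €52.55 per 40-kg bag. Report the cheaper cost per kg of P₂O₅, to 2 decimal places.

€6.91 per kg P₂O₅ (option B)

option A: P₂O₅ per bag = 25 × 9% = 2.25 kg; cost = 73.42 / 2.25 = €32.6311/kg P₂O₅.
option B: P₂O₅ per bag = 40 × 19% = 7.6 kg; cost = 52.55 / 7.6 = €6.9145/kg P₂O₅.
option B is cheaper.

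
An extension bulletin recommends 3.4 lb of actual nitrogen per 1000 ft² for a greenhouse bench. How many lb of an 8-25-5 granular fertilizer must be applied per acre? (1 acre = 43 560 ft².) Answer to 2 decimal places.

1851.30 lb of product per acre

Product per 1000 ft² = 3.4 / 8% = 42.5 lb.
Convert to per acre: 42.5 × 43.56 = 1851.3 lb.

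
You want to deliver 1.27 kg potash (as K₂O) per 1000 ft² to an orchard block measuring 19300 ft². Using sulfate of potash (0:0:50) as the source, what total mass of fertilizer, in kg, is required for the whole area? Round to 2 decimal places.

Product per 1000 ft² = 1.27 / 50% = 2.54 kg.
Total product = 2.54 × 19300 / 1000 = 49.022 kg.

49.02 kg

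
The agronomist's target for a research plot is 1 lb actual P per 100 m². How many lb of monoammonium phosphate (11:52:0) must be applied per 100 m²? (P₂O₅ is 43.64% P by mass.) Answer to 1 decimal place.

4.4 lb of product per hundred sq m

As P₂O₅: 1 / 0.4364 = 2.29148 lb per 100 m².
Product per 100 m² = 2.29148 / 52% = 4.40668 lb.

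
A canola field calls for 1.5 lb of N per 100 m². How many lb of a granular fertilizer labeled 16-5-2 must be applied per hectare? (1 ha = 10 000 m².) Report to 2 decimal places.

Product per 100 m² = 1.5 / 16% = 9.375 lb.
Convert to per hectare: 9.375 × 100 = 937.5 lb.

937.50 lb of product per hectare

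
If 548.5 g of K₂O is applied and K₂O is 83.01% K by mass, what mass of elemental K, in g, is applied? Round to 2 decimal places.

455.31 g K

K = 548.5 × 0.8301 = 455.3098 g.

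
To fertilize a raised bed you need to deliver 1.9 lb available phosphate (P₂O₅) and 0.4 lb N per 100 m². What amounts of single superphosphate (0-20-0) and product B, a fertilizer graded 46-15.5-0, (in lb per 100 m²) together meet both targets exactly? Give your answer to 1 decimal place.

Let a = lb of single superphosphate, b = lb of product B (per 100 m²).
P₂O₅: 0.2·a + 0.155·b = 1.9
N: 0·a + 0.46·b = 0.4
Solving simultaneously: a = 8.82609, b = 0.869565.

8.8 lb single superphosphate, 0.9 lb product B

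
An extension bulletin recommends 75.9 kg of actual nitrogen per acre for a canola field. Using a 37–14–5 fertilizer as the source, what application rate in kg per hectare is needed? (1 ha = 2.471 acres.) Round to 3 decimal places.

506.889 kg of product per hectare

Product per acre = 75.9 / 37% = 205.135 kg.
Convert to per hectare: 205.135 × 2.471 = 506.8889 kg.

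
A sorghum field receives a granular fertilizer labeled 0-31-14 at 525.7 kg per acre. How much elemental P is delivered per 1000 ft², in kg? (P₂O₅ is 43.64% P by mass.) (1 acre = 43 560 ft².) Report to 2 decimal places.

P₂O₅ per acre = 525.7 × 31% = 162.967 kg.
Elemental P = 162.967 × 0.4364 = 71.1188 kg per acre.
Convert to per 1000 ft²: 71.1188 × 0.0229568 = 1.63266 kg.

1.63 kg P per thousand sq ft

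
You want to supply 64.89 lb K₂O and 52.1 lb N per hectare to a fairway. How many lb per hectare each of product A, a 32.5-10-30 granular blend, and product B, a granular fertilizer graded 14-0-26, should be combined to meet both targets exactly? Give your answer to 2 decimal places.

104.97 lb product A, 128.45 lb product B

Let a = lb of product A, b = lb of product B (per hectare).
K₂O: 0.3·a + 0.26·b = 64.89
N: 0.325·a + 0.14·b = 52.1
From row1: a = (64.89 − 0.26·b) / 0.3.
Into row2: 0.325·(64.89 − 0.26·b)/0.3 + 0.14·b = 52.1 → b = 128.453, a = 104.974.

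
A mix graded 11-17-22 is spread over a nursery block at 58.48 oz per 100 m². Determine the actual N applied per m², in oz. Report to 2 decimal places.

0.06 oz N per sq m

nitrogen per 100 m² = 58.48 × 11% = 6.4328 oz.
Convert to per m²: 6.4328 × 0.01 = 0.064328 oz.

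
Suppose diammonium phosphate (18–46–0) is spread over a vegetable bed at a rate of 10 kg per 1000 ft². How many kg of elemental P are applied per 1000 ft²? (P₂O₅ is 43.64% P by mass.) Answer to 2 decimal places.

2.01 kg P per thousand sq ft

P₂O₅ per 1000 ft² = 10 × 46% = 4.6 kg.
Elemental P = 4.6 × 0.4364 = 2.00744 kg per 1000 ft².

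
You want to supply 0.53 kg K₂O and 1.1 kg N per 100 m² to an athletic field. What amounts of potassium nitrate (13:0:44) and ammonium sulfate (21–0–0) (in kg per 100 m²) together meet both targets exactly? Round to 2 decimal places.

1.20 kg potassium nitrate, 4.49 kg ammonium sulfate

Let a = kg of potassium nitrate, b = kg of ammonium sulfate (per 100 m²).
K₂O: 0.44·a + 0·b = 0.53
N: 0.13·a + 0.21·b = 1.1
Solving simultaneously: a = 1.20455, b = 4.49242.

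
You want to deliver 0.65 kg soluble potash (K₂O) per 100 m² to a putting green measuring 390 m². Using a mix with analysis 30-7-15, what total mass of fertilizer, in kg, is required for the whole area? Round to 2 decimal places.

Product per 100 m² = 0.65 / 15% = 4.33333 kg.
Total product = 4.33333 × 390 / 100 = 16.9 kg.

16.90 kg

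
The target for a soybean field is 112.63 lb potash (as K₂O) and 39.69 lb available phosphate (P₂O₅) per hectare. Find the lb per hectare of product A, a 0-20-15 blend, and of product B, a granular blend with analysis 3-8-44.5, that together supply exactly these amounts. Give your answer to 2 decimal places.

112.36 lb product A, 215.23 lb product B

With a, b = lb per hectare of product A and product B:
K₂O: 0.15·a + 0.445·b = 112.63
P₂O₅: 0.2·a + 0.08·b = 39.69
From row1: a = (112.63 − 0.445·b) / 0.15.
Into row2: 0.2·(112.63 − 0.445·b)/0.15 + 0.08·b = 39.69 → b = 215.227, a = 112.359.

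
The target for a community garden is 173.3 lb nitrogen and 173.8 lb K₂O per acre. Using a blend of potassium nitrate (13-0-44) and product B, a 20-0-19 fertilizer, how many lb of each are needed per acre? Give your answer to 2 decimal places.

With a, b = lb per acre of potassium nitrate and product B:
N: 0.13·a + 0.2·b = 173.3
K₂O: 0.44·a + 0.19·b = 173.8
Eliminate a: (row1) − 0.13/0.44·(row2) → 0.143864·b = 121.95, so b = 847.678.
Back-substitute: a = (173.3 − 0.2·847.678) / 0.13 = 28.9573.

28.96 lb potassium nitrate, 847.68 lb product B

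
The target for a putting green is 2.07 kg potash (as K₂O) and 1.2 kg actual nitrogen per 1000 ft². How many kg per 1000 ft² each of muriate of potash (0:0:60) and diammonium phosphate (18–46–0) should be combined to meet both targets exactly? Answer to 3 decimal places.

Let a = kg of muriate of potash, b = kg of diammonium phosphate (per 1000 ft²).
K₂O: 0.6·a + 0·b = 2.07
N: 0·a + 0.18·b = 1.2
Solving simultaneously: a = 3.45, b = 6.66667.

3.450 kg muriate of potash, 6.667 kg diammonium phosphate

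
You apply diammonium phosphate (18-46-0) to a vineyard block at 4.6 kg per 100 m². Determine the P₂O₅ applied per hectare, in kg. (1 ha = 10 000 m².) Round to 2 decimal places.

211.60 kg P₂O₅ per hectare

P₂O₅ per 100 m² = 4.6 × 46% = 2.116 kg.
Convert to per hectare: 2.116 × 100 = 211.6 kg.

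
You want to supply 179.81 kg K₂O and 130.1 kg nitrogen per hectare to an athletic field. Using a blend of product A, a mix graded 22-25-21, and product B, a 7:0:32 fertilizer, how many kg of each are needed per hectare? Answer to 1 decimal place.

521.5 kg product A, 219.7 kg product B

Per-hectare balance (a = product A, b = product B):
K₂O: 0.21·a + 0.32·b = 179.81
N: 0.22·a + 0.07·b = 130.1
Solving simultaneously: a = 521.46, b = 219.698.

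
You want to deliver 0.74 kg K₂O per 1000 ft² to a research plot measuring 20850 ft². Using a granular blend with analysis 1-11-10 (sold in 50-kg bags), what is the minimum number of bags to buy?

Product per 1000 ft² = 0.74 / 10% = 7.4 kg.
Total product = 7.4 × 20850 / 1000 = 154.29 kg.
Bags = ⌈154.29 / 50⌉ = 4.

4 bags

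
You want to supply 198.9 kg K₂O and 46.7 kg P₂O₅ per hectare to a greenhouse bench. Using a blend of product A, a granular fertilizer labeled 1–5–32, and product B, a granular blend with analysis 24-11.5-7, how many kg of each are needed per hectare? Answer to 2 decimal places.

Per-hectare balance (a = product A, b = product B):
K₂O: 0.32·a + 0.07·b = 198.9
P₂O₅: 0.05·a + 0.115·b = 46.7
Solving simultaneously: a = 588.724, b = 150.1201.

588.72 kg product A, 150.12 kg product B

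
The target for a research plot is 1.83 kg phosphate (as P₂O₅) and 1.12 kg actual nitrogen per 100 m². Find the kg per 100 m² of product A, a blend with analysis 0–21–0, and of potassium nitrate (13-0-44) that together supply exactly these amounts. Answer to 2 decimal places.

8.71 kg product A, 8.62 kg potassium nitrate

Per-100 m² balance (a = product A, b = potassium nitrate):
P₂O₅: 0.21·a + 0·b = 1.83
N: 0·a + 0.13·b = 1.12
Solving simultaneously: a = 8.71429, b = 8.61538.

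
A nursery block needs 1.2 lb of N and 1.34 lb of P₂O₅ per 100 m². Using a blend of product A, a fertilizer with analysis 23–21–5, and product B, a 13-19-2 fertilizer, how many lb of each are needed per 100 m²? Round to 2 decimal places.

With a, b = lb per 100 m² of product A and product B:
N: 0.23·a + 0.13·b = 1.2
P₂O₅: 0.21·a + 0.19·b = 1.34
Solving simultaneously: a = 3.28049, b = 3.42683.

3.28 lb product A, 3.43 lb product B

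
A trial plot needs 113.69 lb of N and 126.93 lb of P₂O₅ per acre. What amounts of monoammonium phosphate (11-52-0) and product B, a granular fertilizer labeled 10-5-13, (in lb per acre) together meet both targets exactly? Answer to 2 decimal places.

Per-acre balance (a = monoammonium phosphate, b = product B):
N: 0.11·a + 0.1·b = 113.69
P₂O₅: 0.52·a + 0.05·b = 126.93
Eliminate b: (row1) − 0.1/0.05·(row2) → -0.93·a = -140.17, so a = 150.7204.
Then b = (126.93 − 0.52·150.7204) / 0.05 = 971.108.

150.72 lb monoammonium phosphate, 971.11 lb product B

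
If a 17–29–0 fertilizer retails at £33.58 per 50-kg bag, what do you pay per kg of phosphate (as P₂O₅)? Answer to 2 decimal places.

P₂O₅ in bag = 50 × 29% = 14.5 kg.
Cost per kg P₂O₅ = £33.58 / 14.5 = £2.3159.

£2.32 per kg P₂O₅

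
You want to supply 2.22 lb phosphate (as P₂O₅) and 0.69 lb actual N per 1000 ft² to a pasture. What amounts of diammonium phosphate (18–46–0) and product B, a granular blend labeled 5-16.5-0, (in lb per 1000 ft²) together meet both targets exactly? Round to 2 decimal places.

Let a = lb of diammonium phosphate, b = lb of product B (per 1000 ft²).
P₂O₅: 0.46·a + 0.165·b = 2.22
N: 0.18·a + 0.05·b = 0.69
From row1: a = (2.22 − 0.165·b) / 0.46.
Into row2: 0.18·(2.22 − 0.165·b)/0.46 + 0.05·b = 0.69 → b = 12.2687, a = 0.425373.

0.43 lb diammonium phosphate, 12.27 lb product B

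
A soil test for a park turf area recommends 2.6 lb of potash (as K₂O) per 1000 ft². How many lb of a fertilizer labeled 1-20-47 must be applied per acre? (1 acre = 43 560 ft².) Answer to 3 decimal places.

240.970 lb of product per acre

Product per 1000 ft² = 2.6 / 47% = 5.53191 lb.
Convert to per acre: 5.53191 × 43.56 = 240.9702 lb.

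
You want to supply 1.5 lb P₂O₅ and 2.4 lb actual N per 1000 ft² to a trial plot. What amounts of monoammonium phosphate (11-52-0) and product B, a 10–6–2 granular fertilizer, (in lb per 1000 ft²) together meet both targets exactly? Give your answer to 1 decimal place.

Per-1000 ft² balance (a = monoammonium phosphate, b = product B):
P₂O₅: 0.52·a + 0.06·b = 1.5
N: 0.11·a + 0.1·b = 2.4
Eliminate a: (row1) − 0.52/0.11·(row2) → -0.412727·b = -9.84545, so b = 23.8546.
Back-substitute: a = (1.5 − 0.06·23.8546) / 0.52 = 0.132159.

0.1 lb monoammonium phosphate, 23.9 lb product B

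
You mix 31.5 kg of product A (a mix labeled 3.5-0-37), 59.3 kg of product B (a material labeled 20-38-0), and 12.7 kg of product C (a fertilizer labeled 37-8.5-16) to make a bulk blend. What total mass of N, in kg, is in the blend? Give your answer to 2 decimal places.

17.66 kg N

N mass = 3.5%×31.5 + 20%×59.3 + 37%×12.7 = 17.6615 kg.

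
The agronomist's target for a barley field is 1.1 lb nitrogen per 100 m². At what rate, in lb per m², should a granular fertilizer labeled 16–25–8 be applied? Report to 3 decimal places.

Product per 100 m² = 1.1 / 16% = 6.875 lb.
Convert to per m²: 6.875 × 0.01 = 0.06875 lb.

0.069 lb of product per sq m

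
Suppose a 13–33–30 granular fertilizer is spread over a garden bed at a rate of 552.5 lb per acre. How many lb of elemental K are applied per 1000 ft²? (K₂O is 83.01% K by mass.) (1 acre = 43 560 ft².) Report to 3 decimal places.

K₂O per acre = 552.5 × 30% = 165.75 lb.
Elemental K = 165.75 × 0.8301 = 137.589 lb per acre.
Convert to per 1000 ft²: 137.589 × 0.0229568 = 3.15861 lb.

3.159 lb K per thousand sq ft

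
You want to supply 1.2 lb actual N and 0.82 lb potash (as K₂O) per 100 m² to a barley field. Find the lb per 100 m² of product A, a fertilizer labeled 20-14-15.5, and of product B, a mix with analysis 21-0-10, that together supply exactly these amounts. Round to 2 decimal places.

4.16 lb product A, 1.75 lb product B

Per-100 m² balance (a = product A, b = product B):
N: 0.2·a + 0.21·b = 1.2
K₂O: 0.155·a + 0.1·b = 0.82
From row1: a = (1.2 − 0.21·b) / 0.2.
Into row2: 0.155·(1.2 − 0.21·b)/0.2 + 0.1·b = 0.82 → b = 1.75299, a = 4.15936.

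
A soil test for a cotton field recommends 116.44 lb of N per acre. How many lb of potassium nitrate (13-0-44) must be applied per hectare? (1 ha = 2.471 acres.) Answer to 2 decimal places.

Product per acre = 116.44 / 13% = 895.692 lb.
Convert to per hectare: 895.692 × 2.471 = 2213.256 lb.

2213.26 lb of product per hectare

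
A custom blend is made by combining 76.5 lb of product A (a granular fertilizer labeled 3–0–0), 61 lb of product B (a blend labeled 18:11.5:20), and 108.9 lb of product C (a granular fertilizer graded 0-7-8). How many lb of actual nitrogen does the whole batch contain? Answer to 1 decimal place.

13.3 lb N

N mass = 3%×76.5 + 18%×61 + 0%×108.9 = 13.275 lb.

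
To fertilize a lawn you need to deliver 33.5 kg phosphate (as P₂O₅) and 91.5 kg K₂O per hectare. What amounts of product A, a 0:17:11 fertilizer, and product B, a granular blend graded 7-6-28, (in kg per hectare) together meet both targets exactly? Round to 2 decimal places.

94.88 kg product A, 289.51 kg product B

Let a = kg of product A, b = kg of product B (per hectare).
P₂O₅: 0.17·a + 0.06·b = 33.5
K₂O: 0.11·a + 0.28·b = 91.5
Eliminate a: (row1) − 0.17/0.11·(row2) → -0.372727·b = -107.909, so b = 289.512.
Back-substitute: a = (33.5 − 0.06·289.512) / 0.17 = 94.878.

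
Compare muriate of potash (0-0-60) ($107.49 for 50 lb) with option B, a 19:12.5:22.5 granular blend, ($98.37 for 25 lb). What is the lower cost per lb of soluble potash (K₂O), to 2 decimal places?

$3.58 per lb K₂O (muriate of potash)

muriate of potash: K₂O per bag = 50 × 60% = 30 lb; cost = 107.49 / 30 = $3.5830/lb K₂O.
option B: K₂O per bag = 25 × 22.5% = 5.625 lb; cost = 98.37 / 5.625 = $17.4880/lb K₂O.
muriate of potash is cheaper.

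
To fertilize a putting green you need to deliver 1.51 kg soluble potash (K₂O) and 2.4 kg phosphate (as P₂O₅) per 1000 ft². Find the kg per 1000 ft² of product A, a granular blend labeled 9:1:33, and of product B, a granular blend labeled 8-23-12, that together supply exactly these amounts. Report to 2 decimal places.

0.79 kg product A, 10.40 kg product B

With a, b = kg per 1000 ft² of product A and product B:
K₂O: 0.33·a + 0.12·b = 1.51
P₂O₅: 0.01·a + 0.23·b = 2.4
Eliminate a: (row1) − 0.33/0.01·(row2) → -7.47·b = -77.69, so b = 10.4003.
Back-substitute: a = (1.51 − 0.12·10.4003) / 0.33 = 0.793842.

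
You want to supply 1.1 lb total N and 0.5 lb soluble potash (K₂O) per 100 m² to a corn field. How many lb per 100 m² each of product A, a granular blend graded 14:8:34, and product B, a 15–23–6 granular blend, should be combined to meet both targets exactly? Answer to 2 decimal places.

0.21 lb product A, 7.14 lb product B

With a, b = lb per 100 m² of product A and product B:
N: 0.14·a + 0.15·b = 1.1
K₂O: 0.34·a + 0.06·b = 0.5
Eliminate a: (row1) − 0.14/0.34·(row2) → 0.125294·b = 0.894118, so b = 7.13615.
Back-substitute: a = (1.1 − 0.15·7.13615) / 0.14 = 0.211268.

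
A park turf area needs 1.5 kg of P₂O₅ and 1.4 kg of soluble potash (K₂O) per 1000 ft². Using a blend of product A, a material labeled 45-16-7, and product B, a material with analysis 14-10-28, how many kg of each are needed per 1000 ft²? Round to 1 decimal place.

7.4 kg product A, 3.1 kg product B

With a, b = kg per 1000 ft² of product A and product B:
P₂O₅: 0.16·a + 0.1·b = 1.5
K₂O: 0.07·a + 0.28·b = 1.4
Eliminate a: (row1) − 0.16/0.07·(row2) → -0.54·b = -1.7, so b = 3.14815.
Back-substitute: a = (1.5 − 0.1·3.14815) / 0.16 = 7.40741.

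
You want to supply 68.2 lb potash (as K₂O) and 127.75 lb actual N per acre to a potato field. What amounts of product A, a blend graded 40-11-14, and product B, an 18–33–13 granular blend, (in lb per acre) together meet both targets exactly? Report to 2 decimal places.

Let a = lb of product A, b = lb of product B (per acre).
K₂O: 0.14·a + 0.13·b = 68.2
N: 0.4·a + 0.18·b = 127.75
Eliminate a: (row1) − 0.14/0.4·(row2) → 0.067·b = 23.4875, so b = 350.5597.
Back-substitute: a = (68.2 − 0.13·350.5597) / 0.14 = 161.623.

161.62 lb product A, 350.56 lb product B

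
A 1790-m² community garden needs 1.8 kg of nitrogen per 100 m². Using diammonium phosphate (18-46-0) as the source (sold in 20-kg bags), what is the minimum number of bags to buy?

9 bags

Product per 100 m² = 1.8 / 18% = 10 kg.
Total product = 10 × 1790 / 100 = 179 kg.
Bags = ⌈179 / 20⌉ = 9.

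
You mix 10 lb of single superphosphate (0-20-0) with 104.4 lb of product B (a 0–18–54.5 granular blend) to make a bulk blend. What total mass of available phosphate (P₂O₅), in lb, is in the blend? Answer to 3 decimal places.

20.792 lb P₂O₅

P₂O₅ mass = 20%×10 + 18%×104.4 = 20.792 lb.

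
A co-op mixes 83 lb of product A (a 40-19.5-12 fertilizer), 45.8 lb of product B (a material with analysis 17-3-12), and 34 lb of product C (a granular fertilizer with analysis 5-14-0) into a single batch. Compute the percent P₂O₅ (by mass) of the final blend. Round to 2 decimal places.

Total mass = 83 + 45.8 + 34 = 162.8 lb.
P₂O₅ mass = 19.5%×83 + 3%×45.8 + 14%×34 = 22.319 lb.
% P₂O₅ = 22.319 / 162.8 = 13.7095%.

13.71% P₂O₅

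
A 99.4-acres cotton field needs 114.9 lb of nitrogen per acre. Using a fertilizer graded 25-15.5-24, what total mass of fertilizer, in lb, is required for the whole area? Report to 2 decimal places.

45684.24 lb

Product per acre = 114.9 / 25% = 459.6 lb.
Total product = 459.6 × 99.4 = 45684.24 lb.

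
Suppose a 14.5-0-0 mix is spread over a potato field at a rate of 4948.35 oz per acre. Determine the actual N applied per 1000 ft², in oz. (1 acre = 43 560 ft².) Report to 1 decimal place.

16.5 oz N per thousand sq ft

nitrogen per acre = 4948.35 × 14.5% = 717.511 oz.
Convert to per 1000 ft²: 717.511 × 0.0229568 = 16.4718 oz.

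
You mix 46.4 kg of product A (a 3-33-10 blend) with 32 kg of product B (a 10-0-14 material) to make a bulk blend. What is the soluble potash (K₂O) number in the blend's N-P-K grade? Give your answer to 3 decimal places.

11.633% K₂O

Total mass = 46.4 + 32 = 78.4 kg.
K₂O mass = 10%×46.4 + 14%×32 = 9.12 kg.
% K₂O = 9.12 / 78.4 = 11.6327%.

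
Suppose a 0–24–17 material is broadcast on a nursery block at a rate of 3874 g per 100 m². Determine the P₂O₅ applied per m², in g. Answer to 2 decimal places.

9.30 g P₂O₅ per sq m

P₂O₅ per 100 m² = 3874 × 24% = 929.76 g.
Convert to per m²: 929.76 × 0.01 = 9.2976 g.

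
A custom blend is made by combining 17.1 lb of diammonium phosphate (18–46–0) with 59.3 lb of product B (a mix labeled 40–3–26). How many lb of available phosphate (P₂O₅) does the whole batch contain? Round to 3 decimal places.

P₂O₅ mass = 46%×17.1 + 3%×59.3 = 9.645 lb.

9.645 lb P₂O₅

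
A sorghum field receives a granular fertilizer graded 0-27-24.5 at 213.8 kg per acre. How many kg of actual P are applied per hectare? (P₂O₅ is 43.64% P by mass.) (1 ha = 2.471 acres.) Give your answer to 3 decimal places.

62.249 kg P per hectare

P₂O₅ per acre = 213.8 × 27% = 57.726 kg.
Elemental P = 57.726 × 0.4364 = 25.1916 kg per acre.
Convert to per hectare: 25.1916 × 2.471 = 62.2485 kg.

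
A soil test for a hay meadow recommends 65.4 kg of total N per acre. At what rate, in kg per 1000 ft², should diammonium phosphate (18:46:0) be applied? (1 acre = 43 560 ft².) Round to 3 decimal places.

Product per acre = 65.4 / 18% = 363.333 kg.
Convert to per 1000 ft²: 363.333 × 0.0229568 = 8.34099 kg.

8.341 kg of product per thousand sq ft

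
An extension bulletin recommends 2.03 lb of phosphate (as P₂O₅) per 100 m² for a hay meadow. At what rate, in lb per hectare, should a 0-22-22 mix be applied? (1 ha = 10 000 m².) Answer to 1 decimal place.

922.7 lb of product per hectare

Product per 100 m² = 2.03 / 22% = 9.22727 lb.
Convert to per hectare: 9.22727 × 100 = 922.727 lb.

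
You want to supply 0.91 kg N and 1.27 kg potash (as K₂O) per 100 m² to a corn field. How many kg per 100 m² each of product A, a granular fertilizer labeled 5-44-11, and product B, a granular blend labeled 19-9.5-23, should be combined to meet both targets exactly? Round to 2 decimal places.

3.40 kg product A, 3.89 kg product B

Let a = kg of product A, b = kg of product B (per 100 m²).
N: 0.05·a + 0.19·b = 0.91
K₂O: 0.11·a + 0.23·b = 1.27
Eliminate a: (row1) − 0.05/0.11·(row2) → 0.0854545·b = 0.332727, so b = 3.89362.
Back-substitute: a = (0.91 − 0.19·3.89362) / 0.05 = 3.40426.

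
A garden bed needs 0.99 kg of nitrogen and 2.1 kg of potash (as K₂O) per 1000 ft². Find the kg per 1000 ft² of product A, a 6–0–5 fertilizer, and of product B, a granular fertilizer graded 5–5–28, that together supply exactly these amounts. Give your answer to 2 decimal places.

Per-1000 ft² balance (a = product A, b = product B):
N: 0.06·a + 0.05·b = 0.99
K₂O: 0.05·a + 0.28·b = 2.1
Eliminate b: (row1) − 0.05/0.28·(row2) → 0.0510714·a = 0.615, so a = 12.042.
Then b = (2.1 − 0.05·12.042) / 0.28 = 5.34965.

12.04 kg product A, 5.35 kg product B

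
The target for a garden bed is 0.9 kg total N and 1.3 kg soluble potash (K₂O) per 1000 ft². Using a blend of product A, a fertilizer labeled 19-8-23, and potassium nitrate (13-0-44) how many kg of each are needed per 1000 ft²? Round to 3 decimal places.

Per-1000 ft² balance (a = product A, b = potassium nitrate):
N: 0.19·a + 0.13·b = 0.9
K₂O: 0.23·a + 0.44·b = 1.3
Eliminate a: (row1) − 0.19/0.23·(row2) → -0.233478·b = -0.173913, so b = 0.744879.
Back-substitute: a = (0.9 − 0.13·0.744879) / 0.19 = 4.22719.

4.227 kg product A, 0.745 kg potassium nitrate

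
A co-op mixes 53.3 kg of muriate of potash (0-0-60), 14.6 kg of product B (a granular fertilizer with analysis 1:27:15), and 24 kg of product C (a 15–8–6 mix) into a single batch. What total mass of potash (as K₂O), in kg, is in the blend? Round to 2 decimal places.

K₂O mass = 60%×53.3 + 15%×14.6 + 6%×24 = 35.61 kg.

35.61 kg K₂O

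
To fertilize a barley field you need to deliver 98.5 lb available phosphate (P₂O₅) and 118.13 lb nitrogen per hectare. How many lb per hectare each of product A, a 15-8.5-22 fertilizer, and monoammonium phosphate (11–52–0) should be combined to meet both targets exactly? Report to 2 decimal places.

Let a = lb of product A, b = lb of monoammonium phosphate (per hectare).
P₂O₅: 0.085·a + 0.52·b = 98.5
N: 0.15·a + 0.11·b = 118.13
Eliminate b: (row1) − 0.52/0.11·(row2) → -0.624091·a = -459.933, so a = 736.964.
Then b = (118.13 − 0.15·736.964) / 0.11 = 68.9578.

736.96 lb product A, 68.96 lb monoammonium phosphate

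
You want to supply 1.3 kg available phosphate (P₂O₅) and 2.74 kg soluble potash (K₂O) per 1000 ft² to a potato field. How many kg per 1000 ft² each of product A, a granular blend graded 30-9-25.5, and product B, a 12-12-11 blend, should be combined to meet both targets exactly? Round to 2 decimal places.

Per-1000 ft² balance (a = product A, b = product B):
P₂O₅: 0.09·a + 0.12·b = 1.3
K₂O: 0.255·a + 0.11·b = 2.74
Eliminate a: (row1) − 0.09/0.255·(row2) → 0.0811765·b = 0.332941, so b = 4.10145.
Back-substitute: a = (1.3 − 0.12·4.10145) / 0.09 = 8.97585.

8.98 kg product A, 4.10 kg product B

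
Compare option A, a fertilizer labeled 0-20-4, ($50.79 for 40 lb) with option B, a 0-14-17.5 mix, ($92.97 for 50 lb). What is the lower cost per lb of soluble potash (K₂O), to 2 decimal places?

option A: K₂O per bag = 40 × 4% = 1.6 lb; cost = 50.79 / 1.6 = $31.7437/lb K₂O.
option B: K₂O per bag = 50 × 17.5% = 8.75 lb; cost = 92.97 / 8.75 = $10.6251/lb K₂O.
option B is cheaper.

$10.63 per lb K₂O (option B)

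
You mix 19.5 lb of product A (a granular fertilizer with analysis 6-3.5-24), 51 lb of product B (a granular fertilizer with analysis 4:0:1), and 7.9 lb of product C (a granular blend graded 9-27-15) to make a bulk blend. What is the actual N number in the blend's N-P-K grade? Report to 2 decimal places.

5.00% N

Total mass = 19.5 + 51 + 7.9 = 78.4 lb.
N mass = 6%×19.5 + 4%×51 + 9%×7.9 = 3.921 lb.
% N = 3.921 / 78.4 = 5.00128%.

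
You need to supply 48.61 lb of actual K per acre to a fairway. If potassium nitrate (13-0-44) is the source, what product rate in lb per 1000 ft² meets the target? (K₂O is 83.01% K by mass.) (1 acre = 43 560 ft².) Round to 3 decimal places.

3.055 lb of product per thousand sq ft

As K₂O: 48.61 / 0.8301 = 58.5592 lb per acre.
Product per acre = 58.5592 / 44% = 133.089 lb.
Convert to per 1000 ft²: 133.089 × 0.0229568 = 3.05531 lb.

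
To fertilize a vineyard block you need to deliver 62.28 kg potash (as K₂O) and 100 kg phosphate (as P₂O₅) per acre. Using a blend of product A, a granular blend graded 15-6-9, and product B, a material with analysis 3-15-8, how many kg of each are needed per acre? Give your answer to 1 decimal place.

154.3 kg product A, 605.0 kg product B

Let a = kg of product A, b = kg of product B (per acre).
K₂O: 0.09·a + 0.08·b = 62.28
P₂O₅: 0.06·a + 0.15·b = 100
From row1: a = (62.28 − 0.08·b) / 0.09.
Into row2: 0.06·(62.28 − 0.08·b)/0.09 + 0.15·b = 100 → b = 604.966, a = 154.253.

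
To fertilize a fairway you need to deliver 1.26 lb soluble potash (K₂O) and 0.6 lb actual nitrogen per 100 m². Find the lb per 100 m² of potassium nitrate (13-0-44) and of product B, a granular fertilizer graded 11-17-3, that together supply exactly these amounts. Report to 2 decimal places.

With a, b = lb per 100 m² of potassium nitrate and product B:
K₂O: 0.44·a + 0.03·b = 1.26
N: 0.13·a + 0.11·b = 0.6
Solving simultaneously: a = 2.71011, b = 2.25169.

2.71 lb potassium nitrate, 2.25 lb product B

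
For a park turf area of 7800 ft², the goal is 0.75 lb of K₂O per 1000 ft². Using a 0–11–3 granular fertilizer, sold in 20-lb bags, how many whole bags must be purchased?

Product per 1000 ft² = 0.75 / 3% = 25 lb.
Total product = 25 × 7800 / 1000 = 195 lb.
Bags = ⌈195 / 20⌉ = 10.

10 bags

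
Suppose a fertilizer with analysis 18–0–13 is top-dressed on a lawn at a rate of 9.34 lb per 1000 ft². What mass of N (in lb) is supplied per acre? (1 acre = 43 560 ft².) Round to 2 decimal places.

73.23 lb N per acre

nitrogen per 1000 ft² = 9.34 × 18% = 1.6812 lb.
Convert to per acre: 1.6812 × 43.56 = 73.2331 lb.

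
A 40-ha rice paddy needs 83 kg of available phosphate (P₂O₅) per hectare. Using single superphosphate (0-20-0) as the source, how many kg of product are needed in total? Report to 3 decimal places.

16600.000 kg

Product per hectare = 83 / 20% = 415 kg.
Total product = 415 × 40 = 16600 kg.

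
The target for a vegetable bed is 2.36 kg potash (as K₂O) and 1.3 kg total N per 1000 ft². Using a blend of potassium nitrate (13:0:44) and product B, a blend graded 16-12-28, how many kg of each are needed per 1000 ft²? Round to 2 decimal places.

0.40 kg potassium nitrate, 7.80 kg product B

Per-1000 ft² balance (a = potassium nitrate, b = product B):
K₂O: 0.44·a + 0.28·b = 2.36
N: 0.13·a + 0.16·b = 1.3
Solving simultaneously: a = 0.4, b = 7.8.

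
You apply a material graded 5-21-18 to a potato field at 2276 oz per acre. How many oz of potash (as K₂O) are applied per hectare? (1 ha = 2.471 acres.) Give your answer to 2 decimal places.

K₂O per acre = 2276 × 18% = 409.68 oz.
Convert to per hectare: 409.68 × 2.471 = 1012.319 oz.

1012.32 oz K₂O per hectare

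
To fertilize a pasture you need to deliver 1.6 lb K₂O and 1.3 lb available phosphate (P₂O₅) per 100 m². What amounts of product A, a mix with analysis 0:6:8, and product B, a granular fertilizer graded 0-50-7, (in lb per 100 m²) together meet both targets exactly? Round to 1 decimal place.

19.8 lb product A, 0.2 lb product B

Let a = lb of product A, b = lb of product B (per 100 m²).
K₂O: 0.08·a + 0.07·b = 1.6
P₂O₅: 0.06·a + 0.5·b = 1.3
Eliminate a: (row1) − 0.08/0.06·(row2) → -0.596667·b = -0.133333, so b = 0.223464.
Back-substitute: a = (1.6 − 0.07·0.223464) / 0.08 = 19.8045.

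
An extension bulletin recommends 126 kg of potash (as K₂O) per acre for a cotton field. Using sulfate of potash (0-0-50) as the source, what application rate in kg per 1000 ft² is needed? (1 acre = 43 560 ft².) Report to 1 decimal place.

Product per acre = 126 / 50% = 252 kg.
Convert to per 1000 ft²: 252 × 0.0229568 = 5.78512 kg.

5.8 kg of product per thousand sq ft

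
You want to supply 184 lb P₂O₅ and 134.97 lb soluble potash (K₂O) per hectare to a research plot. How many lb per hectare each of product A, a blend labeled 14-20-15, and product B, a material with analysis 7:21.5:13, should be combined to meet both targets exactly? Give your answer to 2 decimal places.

815.77 lb product A, 96.96 lb product B

Per-hectare balance (a = product A, b = product B):
P₂O₅: 0.2·a + 0.215·b = 184
K₂O: 0.15·a + 0.13·b = 134.97
Solving simultaneously: a = 815.768, b = 96.96.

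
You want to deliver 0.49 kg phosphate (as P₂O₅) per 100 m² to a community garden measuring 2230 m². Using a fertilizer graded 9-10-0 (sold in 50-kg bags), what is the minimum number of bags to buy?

3 bags

Product per 100 m² = 0.49 / 10% = 4.9 kg.
Total product = 4.9 × 2230 / 100 = 109.27 kg.
Bags = ⌈109.27 / 50⌉ = 3.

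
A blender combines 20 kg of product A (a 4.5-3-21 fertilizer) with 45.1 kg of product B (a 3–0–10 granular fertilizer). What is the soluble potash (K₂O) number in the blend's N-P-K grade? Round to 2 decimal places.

Total mass = 20 + 45.1 = 65.1 kg.
K₂O mass = 21%×20 + 10%×45.1 = 8.71 kg.
% K₂O = 8.71 / 65.1 = 13.3794%.

13.38% K₂O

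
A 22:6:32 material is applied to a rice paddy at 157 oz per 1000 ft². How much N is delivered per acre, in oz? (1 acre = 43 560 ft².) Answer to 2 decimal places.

nitrogen per 1000 ft² = 157 × 22% = 34.54 oz.
Convert to per acre: 34.54 × 43.56 = 1504.562 oz.

1504.56 oz N per acre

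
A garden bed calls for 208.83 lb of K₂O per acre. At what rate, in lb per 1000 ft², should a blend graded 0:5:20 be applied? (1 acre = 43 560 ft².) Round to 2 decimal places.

23.97 lb of product per thousand sq ft

Product per acre = 208.83 / 20% = 1044.15 lb.
Convert to per 1000 ft²: 1044.15 × 0.0229568 = 23.9704 lb.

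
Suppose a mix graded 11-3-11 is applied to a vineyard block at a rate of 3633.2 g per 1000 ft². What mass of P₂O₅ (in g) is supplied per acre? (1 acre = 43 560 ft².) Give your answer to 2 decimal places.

4747.87 g P₂O₅ per acre

P₂O₅ per 1000 ft² = 3633.2 × 3% = 108.996 g.
Convert to per acre: 108.996 × 43.56 = 4747.866 g.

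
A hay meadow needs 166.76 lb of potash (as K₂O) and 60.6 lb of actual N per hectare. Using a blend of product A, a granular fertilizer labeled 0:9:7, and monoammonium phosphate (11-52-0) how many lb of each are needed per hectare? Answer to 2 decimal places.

2382.29 lb product A, 550.91 lb monoammonium phosphate

Let a = lb of product A, b = lb of monoammonium phosphate (per hectare).
K₂O: 0.07·a + 0·b = 166.76
N: 0·a + 0.11·b = 60.6
Solving simultaneously: a = 2382.286, b = 550.909.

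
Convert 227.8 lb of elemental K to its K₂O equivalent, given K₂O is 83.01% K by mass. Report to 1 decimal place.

274.4 lb K₂O

K₂O = 227.8 / 0.8301 = 274.425 lb.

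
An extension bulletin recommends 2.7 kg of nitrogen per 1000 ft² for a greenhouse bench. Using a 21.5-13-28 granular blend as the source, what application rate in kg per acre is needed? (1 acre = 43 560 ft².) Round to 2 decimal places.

Product per 1000 ft² = 2.7 / 21.5% = 12.5581 kg.
Convert to per acre: 12.5581 × 43.56 = 547.033 kg.

547.03 kg of product per acre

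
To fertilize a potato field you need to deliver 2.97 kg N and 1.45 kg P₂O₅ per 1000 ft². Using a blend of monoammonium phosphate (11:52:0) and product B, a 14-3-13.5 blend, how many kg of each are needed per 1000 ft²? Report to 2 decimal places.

1.64 kg monoammonium phosphate, 19.93 kg product B

Let a = kg of monoammonium phosphate, b = kg of product B (per 1000 ft²).
N: 0.11·a + 0.14·b = 2.97
P₂O₅: 0.52·a + 0.03·b = 1.45
Eliminate b: (row1) − 0.14/0.03·(row2) → -2.31667·a = -3.79667, so a = 1.63885.
Then b = (1.45 − 0.52·1.63885) / 0.03 = 19.9266.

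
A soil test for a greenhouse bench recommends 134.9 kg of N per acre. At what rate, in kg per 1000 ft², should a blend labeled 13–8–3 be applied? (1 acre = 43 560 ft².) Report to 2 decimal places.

Product per acre = 134.9 / 13% = 1037.69 kg.
Convert to per 1000 ft²: 1037.69 × 0.0229568 = 23.8221 kg.

23.82 kg of product per thousand sq ft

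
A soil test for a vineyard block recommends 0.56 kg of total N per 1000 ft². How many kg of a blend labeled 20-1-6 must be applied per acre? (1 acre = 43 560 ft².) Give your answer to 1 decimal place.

Product per 1000 ft² = 0.56 / 20% = 2.8 kg.
Convert to per acre: 2.8 × 43.56 = 121.968 kg.

122.0 kg of product per acre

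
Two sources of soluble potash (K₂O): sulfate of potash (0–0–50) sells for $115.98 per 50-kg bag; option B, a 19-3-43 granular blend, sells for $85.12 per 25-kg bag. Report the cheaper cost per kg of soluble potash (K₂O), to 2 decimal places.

sulfate of potash: K₂O per bag = 50 × 50% = 25 kg; cost = 115.98 / 25 = $4.6392/kg K₂O.
option B: K₂O per bag = 25 × 43% = 10.75 kg; cost = 85.12 / 10.75 = $7.9181/kg K₂O.
sulfate of potash is cheaper.

$4.64 per kg K₂O (sulfate of potash)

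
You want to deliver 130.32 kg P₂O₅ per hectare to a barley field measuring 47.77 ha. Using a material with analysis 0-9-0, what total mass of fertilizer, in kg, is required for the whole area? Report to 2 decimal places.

69170.96 kg

Product per hectare = 130.32 / 9% = 1448 kg.
Total product = 1448 × 47.77 = 69170.96 kg.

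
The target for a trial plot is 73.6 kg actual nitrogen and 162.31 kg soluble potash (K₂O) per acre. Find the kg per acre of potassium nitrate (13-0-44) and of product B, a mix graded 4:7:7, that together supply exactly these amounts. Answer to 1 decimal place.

157.7 kg potassium nitrate, 1327.5 kg product B

Let a = kg of potassium nitrate, b = kg of product B (per acre).
N: 0.13·a + 0.04·b = 73.6
K₂O: 0.44·a + 0.07·b = 162.31
Eliminate b: (row1) − 0.04/0.07·(row2) → -0.121429·a = -19.1486, so a = 157.694.
Then b = (162.31 − 0.44·157.694) / 0.07 = 1327.49.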